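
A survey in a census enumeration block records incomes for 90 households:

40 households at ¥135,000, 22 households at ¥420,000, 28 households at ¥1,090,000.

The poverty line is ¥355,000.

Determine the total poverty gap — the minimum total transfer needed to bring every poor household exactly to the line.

¥8,800,000

Incomes under z: 40×¥135,000 (q = 40 of N = 90).
Individual gaps: 40×(355000−135000) = 8800000.
Aggregate gap = ¥8,800,000.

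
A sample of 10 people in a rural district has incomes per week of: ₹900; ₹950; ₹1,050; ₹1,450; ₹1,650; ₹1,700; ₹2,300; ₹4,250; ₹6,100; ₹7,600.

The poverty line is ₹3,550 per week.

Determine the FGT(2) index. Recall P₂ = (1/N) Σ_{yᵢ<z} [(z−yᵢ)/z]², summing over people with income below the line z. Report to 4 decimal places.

Incomes under z: ₹900, ₹950, ₹1,050, ₹1,450, ₹1,650, ₹1,700, ₹2,300 (q = 7 of N = 10).
Normalized shortfalls: (3550−900)/3550 = 0.7465; (3550−950)/3550 = 0.7324; (3550−1050)/3550 = 0.7042; (3550−1450)/3550 = 0.5915; (3550−1650)/3550 = 0.5352; (3550−1700)/3550 = 0.5211; (3550−2300)/3550 = 0.3521.
Squared: 0.5572; 0.5364; 0.4959; 0.3499; 0.2865; 0.2716; 0.1240.
Sum = 2.621504; P₂ = 2.621504 / 10 = 0.2622.

0.2622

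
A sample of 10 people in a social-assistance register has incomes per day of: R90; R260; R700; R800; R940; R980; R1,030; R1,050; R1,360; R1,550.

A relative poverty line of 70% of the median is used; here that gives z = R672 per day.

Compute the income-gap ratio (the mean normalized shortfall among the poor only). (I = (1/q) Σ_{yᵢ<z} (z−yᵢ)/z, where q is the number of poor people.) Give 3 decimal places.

0.740

Below z: R90, R260 (q = 2 of N = 10).
Relative gaps: 0.8661, 0.6131; sum = 1.479167.
I averages over the q = 2 poor units only: 1.479167 / 2 = 0.740.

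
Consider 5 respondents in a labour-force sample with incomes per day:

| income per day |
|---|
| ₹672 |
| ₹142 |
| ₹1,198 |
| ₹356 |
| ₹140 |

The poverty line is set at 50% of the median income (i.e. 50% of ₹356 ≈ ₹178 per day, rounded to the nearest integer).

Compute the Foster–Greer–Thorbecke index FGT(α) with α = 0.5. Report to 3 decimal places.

0.182

Poor units: ₹140, ₹142 (q = 2 of N = 5).
Shortfall ratios: (178−140)/178 = 0.2135; (178−142)/178 = 0.2022.
Raised to α = 0.5: 0.46204; 0.44972.
Sum = 0.911761; FGT(0.5) = 0.911761 / 5 = 0.182.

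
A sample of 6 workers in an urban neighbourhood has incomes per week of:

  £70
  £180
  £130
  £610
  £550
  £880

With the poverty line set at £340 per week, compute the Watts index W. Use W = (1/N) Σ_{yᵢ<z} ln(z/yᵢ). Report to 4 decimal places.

0.5296

Poor units: £70, £130, £180 (q = 3 of N = 6).
ln(z/y) terms: ln(340/70) = 1.5805; ln(340/130) = 0.9614; ln(340/180) = 0.6360.
W = 3.177850 / 6 = 0.5296.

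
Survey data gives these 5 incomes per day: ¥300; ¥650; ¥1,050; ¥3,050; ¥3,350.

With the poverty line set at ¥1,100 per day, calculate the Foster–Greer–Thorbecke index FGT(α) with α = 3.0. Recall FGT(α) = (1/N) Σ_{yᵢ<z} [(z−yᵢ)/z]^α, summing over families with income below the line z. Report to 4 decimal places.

Poor units: ¥300, ¥650, ¥1,050 (q = 3 of N = 5).
Shortfall ratios: (1100−300)/1100 = 0.7273; (1100−650)/1100 = 0.4091; (1100−1050)/1100 = 0.0455.
Raised to α = 3.0: 0.38467; 0.06846; 0.00009.
Sum = 0.453231; FGT(3.0) = 0.453231 / 5 = 0.0906.

0.0906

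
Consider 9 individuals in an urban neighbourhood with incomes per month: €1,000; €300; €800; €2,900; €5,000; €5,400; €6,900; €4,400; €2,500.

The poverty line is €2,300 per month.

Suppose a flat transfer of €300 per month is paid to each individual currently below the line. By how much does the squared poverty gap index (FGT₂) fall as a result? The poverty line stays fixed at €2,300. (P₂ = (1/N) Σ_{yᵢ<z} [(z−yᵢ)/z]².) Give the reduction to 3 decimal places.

0.055

Before: below the line — €300, €800, €1,000; squared poverty gap index (FGT₂) = 0.16677.
After the €300 transfer: below the line — €600, €1,100, €1,300; squared poverty gap index (FGT₂) = 0.11195.
Reduction = 0.16677 − 0.11195 = 0.055.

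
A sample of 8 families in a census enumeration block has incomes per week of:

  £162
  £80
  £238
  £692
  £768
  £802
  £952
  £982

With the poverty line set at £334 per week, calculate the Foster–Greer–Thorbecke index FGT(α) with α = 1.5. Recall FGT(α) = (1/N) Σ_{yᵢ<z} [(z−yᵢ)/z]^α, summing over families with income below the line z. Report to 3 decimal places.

0.148

Incomes under z: £80, £162, £238 (q = 3 of N = 8).
Normalized shortfalls: (334−80)/334 = 0.7605; (334−162)/334 = 0.5150; (334−238)/334 = 0.2874.
Raised to α = 1.5: 0.66318; 0.36955; 0.15409.
Sum = 1.186823; FGT(1.5) = 1.186823 / 8 = 0.148.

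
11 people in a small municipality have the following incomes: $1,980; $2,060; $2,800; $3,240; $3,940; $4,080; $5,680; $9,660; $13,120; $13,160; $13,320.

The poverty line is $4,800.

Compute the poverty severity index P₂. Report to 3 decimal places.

Below z: $1,980, $2,060, $2,800, $3,240, $3,940, $4,080 (q = 6 of N = 11).
Normalized shortfalls: (4800−1980)/4800 = 0.5875; (4800−2060)/4800 = 0.5708; (4800−2800)/4800 = 0.4167; (4800−3240)/4800 = 0.3250; (4800−3940)/4800 = 0.1792; (4800−4080)/4800 = 0.1500.
Squared: 0.3452; 0.3259; 0.1736; 0.1056; 0.0321; 0.0225.
Sum = 1.004844; P₂ = 1.004844 / 11 = 0.091.

0.091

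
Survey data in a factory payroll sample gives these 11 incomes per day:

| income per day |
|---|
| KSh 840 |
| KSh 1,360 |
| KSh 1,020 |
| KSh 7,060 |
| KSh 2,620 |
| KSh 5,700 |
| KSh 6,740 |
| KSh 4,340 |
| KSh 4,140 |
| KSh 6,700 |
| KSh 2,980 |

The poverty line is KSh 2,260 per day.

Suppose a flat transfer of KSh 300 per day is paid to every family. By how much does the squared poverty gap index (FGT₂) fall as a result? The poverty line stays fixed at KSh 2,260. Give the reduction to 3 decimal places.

Before: below the line — KSh 840, KSh 1,020, KSh 1,360; squared poverty gap index (FGT₂) = 0.07767.
After the KSh 300 transfer: below the line — KSh 1,140, KSh 1,320, KSh 1,660; squared poverty gap index (FGT₂) = 0.04446.
Reduction = 0.07767 − 0.04446 = 0.033.

0.033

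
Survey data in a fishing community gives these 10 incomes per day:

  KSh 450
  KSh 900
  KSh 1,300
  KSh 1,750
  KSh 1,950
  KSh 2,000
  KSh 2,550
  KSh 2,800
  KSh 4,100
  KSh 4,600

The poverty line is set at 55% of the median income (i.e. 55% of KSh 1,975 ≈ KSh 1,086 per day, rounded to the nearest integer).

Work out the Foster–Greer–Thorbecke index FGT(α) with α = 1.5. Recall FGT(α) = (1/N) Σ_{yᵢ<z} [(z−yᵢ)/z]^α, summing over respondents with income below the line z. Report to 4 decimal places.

Poor units: KSh 450, KSh 900 (q = 2 of N = 10).
Normalized shortfalls: (1086−450)/1086 = 0.5856; (1086−900)/1086 = 0.1713.
Raised to α = 1.5: 0.44817; 0.07088.
Sum = 0.519048; FGT(1.5) = 0.519048 / 10 = 0.0519.

0.0519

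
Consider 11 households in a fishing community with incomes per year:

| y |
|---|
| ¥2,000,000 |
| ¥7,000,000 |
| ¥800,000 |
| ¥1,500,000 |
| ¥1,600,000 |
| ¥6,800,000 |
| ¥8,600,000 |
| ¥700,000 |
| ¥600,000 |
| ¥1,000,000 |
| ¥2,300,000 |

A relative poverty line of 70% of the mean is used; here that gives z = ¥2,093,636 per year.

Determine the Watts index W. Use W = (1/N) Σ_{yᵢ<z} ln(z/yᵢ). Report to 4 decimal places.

Poor units: ¥600,000, ¥700,000, ¥800,000, ¥1,000,000, ¥1,500,000, ¥1,600,000, ¥2,000,000 (q = 7 of N = 11).
ln(z/y) terms: ln(2093636/600000) = 1.2497; ln(2093636/700000) = 1.0956; ln(2093636/800000) = 0.9620; ln(2093636/1000000) = 0.7389; ln(2093636/1500000) = 0.3334; ln(2093636/1600000) = 0.2689; ln(2093636/2000000) = 0.0458.
W = 4.694344 / 11 = 0.4268.

0.4268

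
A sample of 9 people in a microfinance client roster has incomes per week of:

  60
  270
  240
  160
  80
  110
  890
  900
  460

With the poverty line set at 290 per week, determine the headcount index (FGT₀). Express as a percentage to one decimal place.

6 of the 9 people have income below 290.
H = 6/9 = 66.7%.

66.7%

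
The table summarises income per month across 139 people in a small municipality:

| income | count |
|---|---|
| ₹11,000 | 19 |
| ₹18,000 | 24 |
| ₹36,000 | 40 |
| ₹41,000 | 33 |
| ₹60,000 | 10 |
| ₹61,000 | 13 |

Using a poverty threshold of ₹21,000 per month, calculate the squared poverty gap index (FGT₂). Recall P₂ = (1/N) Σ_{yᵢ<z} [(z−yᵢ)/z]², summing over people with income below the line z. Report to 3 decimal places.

0.035

Below z: 19×₹11,000, 24×₹18,000 (q = 43 of N = 139).
Relative gaps: (21000−11000)/21000 = 0.4762 (×19); (21000−18000)/21000 = 0.1429 (×24).
Squared: 0.2268 (×19); 0.0204 (×24).
Sum = 4.798186; P₂ = 4.798186 / 139 = 0.035.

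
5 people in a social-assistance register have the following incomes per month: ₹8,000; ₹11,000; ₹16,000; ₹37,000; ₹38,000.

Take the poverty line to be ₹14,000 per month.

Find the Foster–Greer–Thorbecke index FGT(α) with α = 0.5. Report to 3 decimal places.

Below the line: ₹8,000, ₹11,000 (q = 2 of N = 5).
Gap ratios (z−y)/z: (14000−8000)/14000 = 0.4286; (14000−11000)/14000 = 0.2143.
Raised to α = 0.5: 0.65465; 0.46291.
Sum = 1.117564; FGT(0.5) = 1.117564 / 5 = 0.224.

0.224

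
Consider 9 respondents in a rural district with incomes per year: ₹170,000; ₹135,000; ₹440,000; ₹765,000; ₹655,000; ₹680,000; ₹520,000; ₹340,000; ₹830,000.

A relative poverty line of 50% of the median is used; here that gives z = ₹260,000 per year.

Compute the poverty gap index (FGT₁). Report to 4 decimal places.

0.0919

Incomes under z: ₹135,000, ₹170,000 (q = 2 of N = 9).
Relative gaps: (260000−135000)/260000 = 0.4808; (260000−170000)/260000 = 0.3462.
Sum of shortfalls = 0.826923; P₁ averages over all N: 0.826923 / 9 = 0.0919.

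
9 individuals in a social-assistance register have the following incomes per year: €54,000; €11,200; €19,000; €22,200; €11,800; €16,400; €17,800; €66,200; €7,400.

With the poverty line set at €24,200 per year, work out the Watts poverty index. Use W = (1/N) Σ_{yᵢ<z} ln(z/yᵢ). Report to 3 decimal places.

0.411

Incomes under z: €7,400, €11,200, €11,800, €16,400, €17,800, €19,000, €22,200 (q = 7 of N = 9).
ln(z/y) terms: ln(24200/7400) = 1.1849; ln(24200/11200) = 0.7704; ln(24200/11800) = 0.7183; ln(24200/16400) = 0.3891; ln(24200/17800) = 0.3072; ln(24200/19000) = 0.2419; ln(24200/22200) = 0.0863.
W = 3.697964 / 9 = 0.411.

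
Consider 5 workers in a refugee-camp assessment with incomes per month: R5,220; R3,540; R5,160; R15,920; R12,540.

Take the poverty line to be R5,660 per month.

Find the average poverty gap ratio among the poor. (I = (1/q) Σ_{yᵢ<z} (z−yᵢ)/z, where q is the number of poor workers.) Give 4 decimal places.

0.1802

Below z: R3,540, R5,160, R5,220 (q = 3 of N = 5).
Shortfall ratios (z−y)/z: 0.3746, 0.0883, 0.0777; sum = 0.540636.
I averages over the q = 3 poor units only: 0.540636 / 3 = 0.1802.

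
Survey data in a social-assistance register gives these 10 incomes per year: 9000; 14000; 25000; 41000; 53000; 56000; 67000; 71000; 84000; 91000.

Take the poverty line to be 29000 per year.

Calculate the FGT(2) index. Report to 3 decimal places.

Below the line: 9000, 14000, 25000 (q = 3 of N = 10).
Relative gaps: (29000−9000)/29000 = 0.6897; (29000−14000)/29000 = 0.5172; (29000−25000)/29000 = 0.1379.
Squared: 0.4756; 0.2675; 0.0190.
Sum = 0.762188; P₂ = 0.762188 / 10 = 0.076.

0.076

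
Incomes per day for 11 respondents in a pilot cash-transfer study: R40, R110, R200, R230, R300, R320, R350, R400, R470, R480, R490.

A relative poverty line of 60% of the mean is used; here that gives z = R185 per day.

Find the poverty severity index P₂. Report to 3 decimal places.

0.071

Below z: R40, R110 (q = 2 of N = 11).
Gap ratios (z−y)/z: (185−40)/185 = 0.7838; (185−110)/185 = 0.4054.
Squared: 0.6143; 0.1644.
Sum = 0.778671; P₂ = 0.778671 / 11 = 0.071.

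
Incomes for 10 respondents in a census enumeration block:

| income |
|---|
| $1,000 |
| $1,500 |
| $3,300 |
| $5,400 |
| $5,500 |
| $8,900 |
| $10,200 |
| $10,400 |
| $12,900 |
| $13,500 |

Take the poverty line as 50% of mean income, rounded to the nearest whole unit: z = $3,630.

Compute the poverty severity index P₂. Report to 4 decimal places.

0.0877

Incomes under z: $1,000, $1,500, $3,300 (q = 3 of N = 10).
Shortfall ratios: (3630−1000)/3630 = 0.7245; (3630−1500)/3630 = 0.5868; (3630−3300)/3630 = 0.0909.
Squared: 0.5249; 0.3443; 0.0083.
Sum = 0.877498; P₂ = 0.877498 / 10 = 0.0877.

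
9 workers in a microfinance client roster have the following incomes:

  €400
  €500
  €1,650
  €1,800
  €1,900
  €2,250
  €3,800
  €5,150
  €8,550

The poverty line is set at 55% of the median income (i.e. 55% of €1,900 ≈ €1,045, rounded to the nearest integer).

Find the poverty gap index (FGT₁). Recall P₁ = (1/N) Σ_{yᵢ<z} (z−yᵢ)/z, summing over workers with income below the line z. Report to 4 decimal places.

Incomes under z: €400, €500 (q = 2 of N = 9).
Relative gaps: (1045−400)/1045 = 0.6172; (1045−500)/1045 = 0.5215.
Sum of shortfalls = 1.138756; P₁ averages over all N: 1.138756 / 9 = 0.1265.

0.1265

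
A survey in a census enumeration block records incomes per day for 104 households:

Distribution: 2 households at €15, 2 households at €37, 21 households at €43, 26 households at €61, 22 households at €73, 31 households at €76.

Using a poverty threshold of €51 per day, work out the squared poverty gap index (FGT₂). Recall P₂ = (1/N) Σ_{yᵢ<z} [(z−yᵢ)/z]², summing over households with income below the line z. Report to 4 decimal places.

0.0160

Poor units: 2×€15, 2×€37, 21×€43 (q = 25 of N = 104).
Relative gaps: (51−15)/51 = 0.7059 (×2); (51−37)/51 = 0.2745 (×2); (51−43)/51 = 0.1569 (×21).
Squared: 0.4983 (×2); 0.0754 (×2); 0.0246 (×21).
Sum = 1.663975; P₂ = 1.663975 / 104 = 0.0160.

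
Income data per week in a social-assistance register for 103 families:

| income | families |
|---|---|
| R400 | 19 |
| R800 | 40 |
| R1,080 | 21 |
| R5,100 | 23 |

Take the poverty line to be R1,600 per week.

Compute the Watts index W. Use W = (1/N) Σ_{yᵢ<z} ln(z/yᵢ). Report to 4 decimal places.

Poor units: 19×R400, 40×R800, 21×R1,080 (q = 80 of N = 103).
Log gaps: ln(1600/400) = 1.3863 (×19); ln(1600/800) = 0.6931 (×40); ln(1600/1080) = 0.3930 (×21).
W = 62.319374 / 103 = 0.6050.

0.6050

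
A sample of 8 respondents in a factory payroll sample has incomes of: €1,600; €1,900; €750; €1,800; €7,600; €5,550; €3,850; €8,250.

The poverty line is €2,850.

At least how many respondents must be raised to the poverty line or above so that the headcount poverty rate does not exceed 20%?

4 of the 8 respondents are poor, so H = 4/8 = 0.500.
A headcount ratio of at most 20% allows at most ⌊0.20 × 8⌋ = 1 poor respondents.
So at least 4 − 1 = 3 must be lifted.

3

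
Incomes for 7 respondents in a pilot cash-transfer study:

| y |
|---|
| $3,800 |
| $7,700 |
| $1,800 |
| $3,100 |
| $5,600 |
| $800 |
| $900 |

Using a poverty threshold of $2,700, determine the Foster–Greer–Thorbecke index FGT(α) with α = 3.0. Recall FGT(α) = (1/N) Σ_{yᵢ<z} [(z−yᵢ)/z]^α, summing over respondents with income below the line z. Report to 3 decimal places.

0.097

Incomes under z: $800, $900, $1,800 (q = 3 of N = 7).
Normalized shortfalls: (2700−800)/2700 = 0.7037; (2700−900)/2700 = 0.6667; (2700−1800)/2700 = 0.3333.
Raised to α = 3.0: 0.34847; 0.29630; 0.03704.
Sum = 0.681807; FGT(3.0) = 0.681807 / 7 = 0.097.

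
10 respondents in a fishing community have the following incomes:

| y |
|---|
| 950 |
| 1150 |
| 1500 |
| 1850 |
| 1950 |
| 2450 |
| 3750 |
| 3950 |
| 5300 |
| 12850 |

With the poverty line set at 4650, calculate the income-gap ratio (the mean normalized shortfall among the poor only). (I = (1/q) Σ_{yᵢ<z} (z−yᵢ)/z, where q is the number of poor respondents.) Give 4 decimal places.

0.5282

Below the line: 950, 1150, 1500, 1850, 1950, 2450, 3750, 3950 (q = 8 of N = 10).
Relative gaps: 0.7957, 0.7527, 0.6774, 0.6022, 0.5806, 0.4731, 0.1935, 0.1505; sum = 4.225806.
I averages over the q = 8 poor units only: 4.225806 / 8 = 0.5282.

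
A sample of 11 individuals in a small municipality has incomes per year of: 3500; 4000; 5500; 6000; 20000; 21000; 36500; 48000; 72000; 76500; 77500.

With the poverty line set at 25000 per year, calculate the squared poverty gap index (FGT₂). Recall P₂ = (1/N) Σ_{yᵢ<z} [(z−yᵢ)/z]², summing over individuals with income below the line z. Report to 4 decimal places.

Below the line: 3500, 4000, 5500, 6000, 20000, 21000 (q = 6 of N = 11).
Gap ratios (z−y)/z: (25000−3500)/25000 = 0.8600; (25000−4000)/25000 = 0.8400; (25000−5500)/25000 = 0.7800; (25000−6000)/25000 = 0.7600; (25000−20000)/25000 = 0.2000; (25000−21000)/25000 = 0.1600.
Squared: 0.7396; 0.7056; 0.6084; 0.5776; 0.0400; 0.0256.
Sum = 2.696800; P₂ = 2.696800 / 11 = 0.2452.

0.2452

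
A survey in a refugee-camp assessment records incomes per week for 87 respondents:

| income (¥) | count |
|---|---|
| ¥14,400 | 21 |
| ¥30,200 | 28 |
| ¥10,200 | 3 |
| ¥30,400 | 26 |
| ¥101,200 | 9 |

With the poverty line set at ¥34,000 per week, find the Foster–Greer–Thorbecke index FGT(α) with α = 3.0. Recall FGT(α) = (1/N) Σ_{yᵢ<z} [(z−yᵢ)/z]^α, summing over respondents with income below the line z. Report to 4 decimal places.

0.0589

Below the line: 3×¥10,200, 21×¥14,400, 28×¥30,200, 26×¥30,400 (q = 78 of N = 87).
Normalized shortfalls: (34000−10200)/34000 = 0.7000 (×3); (34000−14400)/34000 = 0.5765 (×21); (34000−30200)/34000 = 0.1118 (×28); (34000−30400)/34000 = 0.1059 (×26).
Raised to α = 3.0: 0.34300 (×3); 0.19157 (×21); 0.00140 (×28); 0.00119 (×26).
Sum = 5.121961; FGT(3.0) = 5.121961 / 87 = 0.0589.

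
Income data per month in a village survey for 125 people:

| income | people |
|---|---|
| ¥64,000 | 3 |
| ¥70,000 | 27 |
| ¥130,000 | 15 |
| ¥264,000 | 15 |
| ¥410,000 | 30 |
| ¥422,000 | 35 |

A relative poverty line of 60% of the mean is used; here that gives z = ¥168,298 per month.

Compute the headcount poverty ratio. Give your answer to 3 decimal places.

45 of the 125 people have income below ¥168,298.
H = 45/125 = 0.360.

0.360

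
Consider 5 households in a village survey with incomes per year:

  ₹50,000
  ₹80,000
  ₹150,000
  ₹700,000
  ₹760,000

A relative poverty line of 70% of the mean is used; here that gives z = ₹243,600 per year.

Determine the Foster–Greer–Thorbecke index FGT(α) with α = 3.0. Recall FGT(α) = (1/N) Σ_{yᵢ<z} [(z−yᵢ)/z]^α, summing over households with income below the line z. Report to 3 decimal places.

0.172

Below the line: ₹50,000, ₹80,000, ₹150,000 (q = 3 of N = 5).
Normalized shortfalls: (243600−50000)/243600 = 0.7947; (243600−80000)/243600 = 0.6716; (243600−150000)/243600 = 0.3842.
Raised to α = 3.0: 0.50198; 0.30291; 0.05673.
Sum = 0.861618; FGT(3.0) = 0.861618 / 5 = 0.172.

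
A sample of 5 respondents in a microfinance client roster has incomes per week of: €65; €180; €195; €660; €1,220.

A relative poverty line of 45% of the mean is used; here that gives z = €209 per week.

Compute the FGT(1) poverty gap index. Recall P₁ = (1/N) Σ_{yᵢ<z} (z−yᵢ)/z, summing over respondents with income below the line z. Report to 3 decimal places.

Incomes under z: €65, €180, €195 (q = 3 of N = 5).
Relative gaps: (209−65)/209 = 0.6890; (209−180)/209 = 0.1388; (209−195)/209 = 0.0670.
Sum of shortfalls = 0.894737; P₁ averages over all N: 0.894737 / 5 = 0.179.

0.179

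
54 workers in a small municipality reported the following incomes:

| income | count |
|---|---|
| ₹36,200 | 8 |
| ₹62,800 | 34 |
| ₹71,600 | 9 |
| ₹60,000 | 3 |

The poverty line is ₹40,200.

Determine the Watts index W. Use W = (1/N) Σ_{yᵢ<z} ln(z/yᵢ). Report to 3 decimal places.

Below z: 8×₹36,200 (q = 8 of N = 54).
Log gaps: ln(40200/36200) = 0.1048 (×8).
W = 0.838463 / 54 = 0.016.

0.016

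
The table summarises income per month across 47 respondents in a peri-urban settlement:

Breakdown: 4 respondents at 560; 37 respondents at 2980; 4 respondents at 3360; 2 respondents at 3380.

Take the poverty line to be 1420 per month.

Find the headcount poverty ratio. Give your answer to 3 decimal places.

0.085

4 of the 47 respondents have income below 1420.
H = 4/47 = 0.085.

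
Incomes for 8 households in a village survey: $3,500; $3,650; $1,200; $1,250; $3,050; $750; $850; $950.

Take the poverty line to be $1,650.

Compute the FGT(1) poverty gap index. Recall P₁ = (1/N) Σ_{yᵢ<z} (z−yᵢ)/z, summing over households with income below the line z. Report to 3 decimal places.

0.246

Below the line: $750, $850, $950, $1,200, $1,250 (q = 5 of N = 8).
Gap ratios (z−y)/z: (1650−750)/1650 = 0.5455; (1650−850)/1650 = 0.4848; (1650−950)/1650 = 0.4242; (1650−1200)/1650 = 0.2727; (1650−1250)/1650 = 0.2424.
Sum of shortfalls = 1.969697; P₁ averages over all N: 1.969697 / 8 = 0.246.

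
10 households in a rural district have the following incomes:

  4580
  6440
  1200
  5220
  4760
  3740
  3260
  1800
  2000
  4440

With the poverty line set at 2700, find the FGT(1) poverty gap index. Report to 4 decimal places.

0.1148

Below z: 1200, 1800, 2000 (q = 3 of N = 10).
Relative gaps: (2700−1200)/2700 = 0.5556; (2700−1800)/2700 = 0.3333; (2700−2000)/2700 = 0.2593.
Σ = 1.148148. Dividing by the full population N = 10 gives P₁ = 0.1148.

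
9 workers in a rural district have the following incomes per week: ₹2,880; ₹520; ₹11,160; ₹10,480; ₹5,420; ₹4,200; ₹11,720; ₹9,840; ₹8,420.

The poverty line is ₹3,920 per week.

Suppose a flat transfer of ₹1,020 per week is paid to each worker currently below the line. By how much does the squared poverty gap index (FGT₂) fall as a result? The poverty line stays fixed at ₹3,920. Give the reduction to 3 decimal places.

0.050

Before: below the line — ₹520, ₹2,880; squared poverty gap index (FGT₂) = 0.09141.
After the ₹1,020 transfer: below the line — ₹1,540, ₹3,900; squared poverty gap index (FGT₂) = 0.04096.
Reduction = 0.09141 − 0.04096 = 0.050.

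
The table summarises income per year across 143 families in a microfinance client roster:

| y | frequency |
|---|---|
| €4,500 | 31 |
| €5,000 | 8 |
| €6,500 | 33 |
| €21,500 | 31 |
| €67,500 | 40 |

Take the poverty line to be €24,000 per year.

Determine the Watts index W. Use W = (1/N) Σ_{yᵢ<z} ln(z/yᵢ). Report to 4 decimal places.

Below the line: 31×€4,500, 8×€5,000, 33×€6,500, 31×€21,500 (q = 103 of N = 143).
Log gaps: ln(24000/4500) = 1.6740 (×31); ln(24000/5000) = 1.5686 (×8); ln(24000/6500) = 1.3063 (×33); ln(24000/21500) = 0.1100 (×31).
W = 110.958529 / 143 = 0.7759.

0.7759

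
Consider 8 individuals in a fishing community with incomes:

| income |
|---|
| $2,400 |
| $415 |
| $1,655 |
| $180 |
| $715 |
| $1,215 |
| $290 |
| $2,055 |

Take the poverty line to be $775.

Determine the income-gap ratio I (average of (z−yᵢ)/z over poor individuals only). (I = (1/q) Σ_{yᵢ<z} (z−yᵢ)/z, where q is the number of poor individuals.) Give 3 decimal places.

0.484

Below z: $180, $290, $415, $715 (q = 4 of N = 8).
Relative gaps: 0.7677, 0.6258, 0.4645, 0.0774; sum = 1.935484.
The income-gap ratio divides by q (the poor only): 1.935484 / 4 = 0.484.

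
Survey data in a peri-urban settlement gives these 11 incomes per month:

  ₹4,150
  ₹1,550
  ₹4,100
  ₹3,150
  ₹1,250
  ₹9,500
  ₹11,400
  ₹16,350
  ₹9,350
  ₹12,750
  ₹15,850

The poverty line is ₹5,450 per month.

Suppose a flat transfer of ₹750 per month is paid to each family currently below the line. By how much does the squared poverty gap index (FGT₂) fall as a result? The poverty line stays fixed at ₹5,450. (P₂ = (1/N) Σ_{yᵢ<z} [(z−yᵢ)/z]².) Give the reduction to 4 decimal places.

Before: below the line — ₹1,250, ₹1,550, ₹3,150, ₹4,100, ₹4,150; squared poverty gap index (FGT₂) = 0.127484.
After the ₹750 transfer: below the line — ₹2,000, ₹2,300, ₹3,900, ₹4,850, ₹4,900; squared poverty gap index (FGT₂) = 0.076180.
Reduction = 0.127484 − 0.076180 = 0.0513.

0.0513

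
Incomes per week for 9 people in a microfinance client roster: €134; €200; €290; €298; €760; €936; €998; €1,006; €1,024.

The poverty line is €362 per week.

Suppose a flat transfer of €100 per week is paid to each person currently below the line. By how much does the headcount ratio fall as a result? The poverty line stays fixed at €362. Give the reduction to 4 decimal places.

0.2222

Before: below the line — €134, €200, €290, €298; headcount ratio = 0.444444.
After the €100 transfer: below the line — €234, €300; headcount ratio = 0.222222.
Reduction = 0.444444 − 0.222222 = 0.2222.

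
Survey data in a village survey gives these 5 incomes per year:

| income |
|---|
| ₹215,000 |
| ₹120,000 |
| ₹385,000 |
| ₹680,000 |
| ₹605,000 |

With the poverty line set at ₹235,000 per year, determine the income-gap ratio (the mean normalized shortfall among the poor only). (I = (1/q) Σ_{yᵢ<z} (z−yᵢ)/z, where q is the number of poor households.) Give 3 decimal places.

0.287

Incomes under z: ₹120,000, ₹215,000 (q = 2 of N = 5).
Relative gaps: 0.4894, 0.0851; sum = 0.574468.
The income-gap ratio divides by q (the poor only): 0.574468 / 2 = 0.287.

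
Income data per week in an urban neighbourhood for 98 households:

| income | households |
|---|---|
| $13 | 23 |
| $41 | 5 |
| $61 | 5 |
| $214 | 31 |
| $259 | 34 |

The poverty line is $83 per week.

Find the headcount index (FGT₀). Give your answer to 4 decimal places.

33 of the 98 households have income below $83.
H = 33/98 = 0.3367.

0.3367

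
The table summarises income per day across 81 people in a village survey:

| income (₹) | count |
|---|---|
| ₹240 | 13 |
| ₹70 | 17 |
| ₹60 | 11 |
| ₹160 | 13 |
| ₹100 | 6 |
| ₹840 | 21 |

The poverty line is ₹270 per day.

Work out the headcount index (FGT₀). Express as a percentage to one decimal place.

60 of the 81 people have income below ₹270.
H = 60/81 = 74.1%.

74.1%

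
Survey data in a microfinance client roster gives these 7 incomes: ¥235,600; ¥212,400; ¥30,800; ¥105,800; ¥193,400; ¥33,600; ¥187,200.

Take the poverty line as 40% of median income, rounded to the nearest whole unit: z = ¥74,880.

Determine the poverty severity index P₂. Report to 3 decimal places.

Incomes under z: ¥30,800, ¥33,600 (q = 2 of N = 7).
Shortfall ratios: (74880−30800)/74880 = 0.5887; (74880−33600)/74880 = 0.5513.
Squared: 0.3465; 0.3039.
Sum = 0.650450; P₂ = 0.650450 / 7 = 0.093.

0.093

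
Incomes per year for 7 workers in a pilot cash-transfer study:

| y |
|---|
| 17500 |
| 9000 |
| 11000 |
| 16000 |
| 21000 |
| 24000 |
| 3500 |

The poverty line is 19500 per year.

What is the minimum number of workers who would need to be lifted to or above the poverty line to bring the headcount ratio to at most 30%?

Currently q = 5 of N = 7 are below the line (H = 0.714).
A headcount ratio of at most 30% allows at most ⌊0.30 × 7⌋ = 2 poor workers.
So at least 5 − 2 = 3 must be lifted.

3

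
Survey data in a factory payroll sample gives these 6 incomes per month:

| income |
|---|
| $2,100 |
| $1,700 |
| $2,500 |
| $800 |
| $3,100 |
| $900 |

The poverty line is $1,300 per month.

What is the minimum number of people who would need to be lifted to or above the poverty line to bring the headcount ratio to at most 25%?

Currently q = 2 of N = 6 are below the line (H = 0.333).
A headcount ratio of at most 25% allows at most ⌊0.25 × 6⌋ = 1 poor people.
So at least 2 − 1 = 1 must be lifted.

1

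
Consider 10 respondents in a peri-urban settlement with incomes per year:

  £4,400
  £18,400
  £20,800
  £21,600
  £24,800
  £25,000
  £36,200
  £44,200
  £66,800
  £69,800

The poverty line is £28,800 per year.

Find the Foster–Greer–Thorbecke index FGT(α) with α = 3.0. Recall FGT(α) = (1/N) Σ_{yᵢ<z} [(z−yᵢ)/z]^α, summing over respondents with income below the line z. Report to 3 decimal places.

Below the line: £4,400, £18,400, £20,800, £21,600, £24,800, £25,000 (q = 6 of N = 10).
Normalized shortfalls: (28800−4400)/28800 = 0.8472; (28800−18400)/28800 = 0.3611; (28800−20800)/28800 = 0.2778; (28800−21600)/28800 = 0.2500; (28800−24800)/28800 = 0.1389; (28800−25000)/28800 = 0.1319.
Raised to α = 3.0: 0.60812; 0.04709; 0.02143; 0.01562; 0.00268; 0.00230.
Sum = 0.697248; FGT(3.0) = 0.697248 / 10 = 0.070.

0.070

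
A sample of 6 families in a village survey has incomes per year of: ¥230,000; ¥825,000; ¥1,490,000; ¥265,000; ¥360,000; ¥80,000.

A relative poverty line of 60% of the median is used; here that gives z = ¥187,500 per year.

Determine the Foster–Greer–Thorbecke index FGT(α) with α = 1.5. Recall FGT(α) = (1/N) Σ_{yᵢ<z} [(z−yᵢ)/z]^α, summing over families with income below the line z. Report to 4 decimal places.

Below the line: ¥80,000 (q = 1 of N = 6).
Gap ratios (z−y)/z: (187500−80000)/187500 = 0.5733.
Raised to α = 1.5: 0.43412.
Sum = 0.434121; FGT(1.5) = 0.434121 / 6 = 0.0724.

0.0724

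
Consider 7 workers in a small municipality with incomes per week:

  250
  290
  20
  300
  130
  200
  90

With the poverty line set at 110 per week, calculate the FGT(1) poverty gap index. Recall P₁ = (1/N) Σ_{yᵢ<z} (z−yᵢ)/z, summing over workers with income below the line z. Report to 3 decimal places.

Poor units: 20, 90 (q = 2 of N = 7).
Relative gaps: (110−20)/110 = 0.8182; (110−90)/110 = 0.1818.
Sum of shortfalls = 1.000000; P₁ averages over all N: 1.000000 / 7 = 0.143.

0.143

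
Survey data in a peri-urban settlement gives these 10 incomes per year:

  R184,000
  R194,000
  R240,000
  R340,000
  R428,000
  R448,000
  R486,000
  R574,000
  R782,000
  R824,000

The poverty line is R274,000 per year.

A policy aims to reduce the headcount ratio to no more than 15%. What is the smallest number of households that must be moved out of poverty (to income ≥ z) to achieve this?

2

Currently q = 3 of N = 10 are below the line (H = 0.300).
A headcount ratio of at most 15% allows at most ⌊0.15 × 10⌋ = 1 poor households.
So at least 3 − 1 = 2 must be lifted.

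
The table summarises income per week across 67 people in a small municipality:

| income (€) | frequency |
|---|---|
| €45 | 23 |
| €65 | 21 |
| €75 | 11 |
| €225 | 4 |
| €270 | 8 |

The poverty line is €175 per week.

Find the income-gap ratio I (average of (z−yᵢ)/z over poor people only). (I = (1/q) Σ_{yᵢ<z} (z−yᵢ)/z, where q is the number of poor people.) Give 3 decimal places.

Poor units: 23×€45, 21×€65, 11×€75 (q = 55 of N = 67).
Shortfall ratios (z−y)/z: 0.7429 (×23), 0.6286 (×21), 0.5714 (×11); sum = 36.571429.
The income-gap ratio divides by q (the poor only): 36.571429 / 55 = 0.665.

0.665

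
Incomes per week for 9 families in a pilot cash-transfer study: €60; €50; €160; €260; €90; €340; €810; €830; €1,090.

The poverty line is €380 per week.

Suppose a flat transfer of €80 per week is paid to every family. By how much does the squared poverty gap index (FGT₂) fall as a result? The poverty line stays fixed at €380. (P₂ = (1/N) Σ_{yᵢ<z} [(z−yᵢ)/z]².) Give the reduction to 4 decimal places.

Before: below the line — €50, €60, €90, €160, €260, €340; squared poverty gap index (FGT₂) = 0.276854.
After the €80 transfer: below the line — €130, €140, €170, €240, €340; squared poverty gap index (FGT₂) = 0.142659.
Reduction = 0.276854 − 0.142659 = 0.1342.

0.1342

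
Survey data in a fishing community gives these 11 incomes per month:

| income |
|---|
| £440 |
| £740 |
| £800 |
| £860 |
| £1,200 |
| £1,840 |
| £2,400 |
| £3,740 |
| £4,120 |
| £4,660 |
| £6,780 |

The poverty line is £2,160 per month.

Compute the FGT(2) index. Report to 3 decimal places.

0.186

Incomes under z: £440, £740, £800, £860, £1,200, £1,840 (q = 6 of N = 11).
Gap ratios (z−y)/z: (2160−440)/2160 = 0.7963; (2160−740)/2160 = 0.6574; (2160−800)/2160 = 0.6296; (2160−860)/2160 = 0.6019; (2160−1200)/2160 = 0.4444; (2160−1840)/2160 = 0.1481.
Squared: 0.6341; 0.4322; 0.3964; 0.3622; 0.1975; 0.0219.
Sum = 2.044410; P₂ = 2.044410 / 11 = 0.186.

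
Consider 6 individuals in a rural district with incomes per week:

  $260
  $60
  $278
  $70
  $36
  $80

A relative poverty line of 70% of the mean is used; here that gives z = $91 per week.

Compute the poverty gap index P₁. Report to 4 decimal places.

0.2161

Below the line: $36, $60, $70, $80 (q = 4 of N = 6).
Normalized shortfalls: (91−36)/91 = 0.6044; (91−60)/91 = 0.3407; (91−70)/91 = 0.2308; (91−80)/91 = 0.1209.
Σ = 1.296703. Dividing by the full population N = 6 gives P₁ = 0.2161.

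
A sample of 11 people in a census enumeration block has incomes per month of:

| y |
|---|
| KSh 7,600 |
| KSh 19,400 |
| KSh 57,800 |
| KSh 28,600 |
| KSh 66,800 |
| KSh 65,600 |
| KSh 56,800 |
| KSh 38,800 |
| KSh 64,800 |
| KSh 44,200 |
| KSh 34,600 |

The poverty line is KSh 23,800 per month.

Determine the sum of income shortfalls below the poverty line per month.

Poor units: KSh 7,600, KSh 19,400 (q = 2 of N = 11).
Individual gaps: 23800−7600 = 16200; 23800−19400 = 4400.
Aggregate gap = KSh 20,600.

KSh 20,600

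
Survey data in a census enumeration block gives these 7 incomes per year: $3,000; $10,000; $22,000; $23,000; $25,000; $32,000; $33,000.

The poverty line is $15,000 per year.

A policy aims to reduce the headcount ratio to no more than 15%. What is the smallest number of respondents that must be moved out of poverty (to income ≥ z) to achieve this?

Currently q = 2 of N = 7 are below the line (H = 0.286).
A headcount ratio of at most 15% allows at most ⌊0.15 × 7⌋ = 1 poor respondents.
So at least 2 − 1 = 1 must be lifted.

1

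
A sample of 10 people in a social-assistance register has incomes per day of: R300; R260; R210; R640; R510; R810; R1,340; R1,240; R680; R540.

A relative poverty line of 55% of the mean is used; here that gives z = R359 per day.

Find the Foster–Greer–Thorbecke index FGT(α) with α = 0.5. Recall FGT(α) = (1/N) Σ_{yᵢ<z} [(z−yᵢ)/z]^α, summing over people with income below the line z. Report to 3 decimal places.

Below z: R210, R260, R300 (q = 3 of N = 10).
Relative gaps: (359−210)/359 = 0.4150; (359−260)/359 = 0.2758; (359−300)/359 = 0.1643.
Raised to α = 0.5: 0.64424; 0.52513; 0.40540.
Sum = 1.574767; FGT(0.5) = 1.574767 / 10 = 0.157.

0.157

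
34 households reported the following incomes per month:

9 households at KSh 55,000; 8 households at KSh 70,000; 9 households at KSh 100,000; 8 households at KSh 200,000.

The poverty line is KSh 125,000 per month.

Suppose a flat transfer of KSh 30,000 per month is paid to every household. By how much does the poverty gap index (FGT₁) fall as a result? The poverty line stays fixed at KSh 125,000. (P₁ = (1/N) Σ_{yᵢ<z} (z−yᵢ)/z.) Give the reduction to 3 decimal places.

Before: below the line — 9×KSh 55,000, 8×KSh 70,000, 9×KSh 100,000; poverty gap index (FGT₁) = 0.30471.
After the KSh 30,000 transfer: below the line — 9×KSh 85,000, 8×KSh 100,000; poverty gap index (FGT₁) = 0.13176.
Reduction = 0.30471 − 0.13176 = 0.173.

0.173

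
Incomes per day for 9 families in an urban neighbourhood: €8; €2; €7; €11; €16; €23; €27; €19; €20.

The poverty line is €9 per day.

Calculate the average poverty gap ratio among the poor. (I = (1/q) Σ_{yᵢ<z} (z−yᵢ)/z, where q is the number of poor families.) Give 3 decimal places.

0.370

Poor units: €2, €7, €8 (q = 3 of N = 9).
Relative gaps: 0.7778, 0.2222, 0.1111; sum = 1.111111.
I averages over the q = 3 poor units only: 1.111111 / 3 = 0.370.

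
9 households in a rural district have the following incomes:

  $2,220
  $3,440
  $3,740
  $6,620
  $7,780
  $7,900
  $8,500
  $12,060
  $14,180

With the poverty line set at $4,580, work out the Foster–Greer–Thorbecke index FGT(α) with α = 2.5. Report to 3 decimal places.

Below the line: $2,220, $3,440, $3,740 (q = 3 of N = 9).
Gap ratios (z−y)/z: (4580−2220)/4580 = 0.5153; (4580−3440)/4580 = 0.2489; (4580−3740)/4580 = 0.1834.
Raised to α = 2.5: 0.19060; 0.03091; 0.01441.
Sum = 0.235913; FGT(2.5) = 0.235913 / 9 = 0.026.

0.026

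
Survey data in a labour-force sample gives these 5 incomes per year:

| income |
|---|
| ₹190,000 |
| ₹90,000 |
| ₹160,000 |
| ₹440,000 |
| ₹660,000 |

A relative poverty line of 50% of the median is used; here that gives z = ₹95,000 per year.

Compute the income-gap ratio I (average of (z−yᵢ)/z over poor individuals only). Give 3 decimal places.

0.053

Incomes under z: ₹90,000 (q = 1 of N = 5).
Shortfall ratios (z−y)/z: 0.0526; sum = 0.052632.
The income-gap ratio divides by q (the poor only): 0.052632 / 1 = 0.053.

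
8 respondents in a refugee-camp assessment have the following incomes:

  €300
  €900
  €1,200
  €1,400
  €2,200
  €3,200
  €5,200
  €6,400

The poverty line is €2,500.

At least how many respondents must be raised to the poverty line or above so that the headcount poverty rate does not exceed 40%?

2

5 of the 8 respondents are poor, so H = 5/8 = 0.625.
A headcount ratio of at most 40% allows at most ⌊0.40 × 8⌋ = 3 poor respondents.
So at least 5 − 3 = 2 must be lifted.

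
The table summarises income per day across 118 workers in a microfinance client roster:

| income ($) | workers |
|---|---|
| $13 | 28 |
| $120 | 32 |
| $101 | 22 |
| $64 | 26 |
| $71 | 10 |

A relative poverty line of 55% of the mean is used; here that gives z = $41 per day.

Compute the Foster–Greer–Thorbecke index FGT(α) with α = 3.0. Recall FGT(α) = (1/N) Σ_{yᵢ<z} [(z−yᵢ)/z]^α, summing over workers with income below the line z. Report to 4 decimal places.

0.0756

Incomes under z: 28×$13 (q = 28 of N = 118).
Shortfall ratios: (41−13)/41 = 0.6829 (×28).
Raised to α = 3.0: 0.31851 (×28).
Sum = 8.918269; FGT(3.0) = 8.918269 / 118 = 0.0756.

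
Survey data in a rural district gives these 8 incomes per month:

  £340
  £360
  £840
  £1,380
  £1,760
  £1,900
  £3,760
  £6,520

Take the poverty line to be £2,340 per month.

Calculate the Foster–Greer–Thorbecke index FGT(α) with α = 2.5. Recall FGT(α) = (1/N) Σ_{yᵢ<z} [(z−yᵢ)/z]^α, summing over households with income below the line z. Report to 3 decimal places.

Below the line: £340, £360, £840, £1,380, £1,760, £1,900 (q = 6 of N = 8).
Shortfall ratios: (2340−340)/2340 = 0.8547; (2340−360)/2340 = 0.8462; (2340−840)/2340 = 0.6410; (2340−1380)/2340 = 0.4103; (2340−1760)/2340 = 0.2479; (2340−1900)/2340 = 0.1880.
Raised to α = 2.5: 0.67536; 0.65860; 0.32899; 0.10780; 0.03059; 0.01533.
Sum = 1.816680; FGT(2.5) = 1.816680 / 8 = 0.227.

0.227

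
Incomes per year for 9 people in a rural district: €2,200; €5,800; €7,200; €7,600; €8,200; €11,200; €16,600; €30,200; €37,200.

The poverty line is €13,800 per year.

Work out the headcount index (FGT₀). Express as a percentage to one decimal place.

66.7%

6 of the 9 people have income below €13,800.
H = 6/9 = 66.7%.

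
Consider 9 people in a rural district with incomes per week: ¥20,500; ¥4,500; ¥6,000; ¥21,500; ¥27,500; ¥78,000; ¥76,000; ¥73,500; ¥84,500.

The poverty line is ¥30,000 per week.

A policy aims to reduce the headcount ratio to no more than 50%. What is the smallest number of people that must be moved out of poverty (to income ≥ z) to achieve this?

Currently q = 5 of N = 9 are below the line (H = 0.556).
A headcount ratio of at most 50% allows at most ⌊0.50 × 9⌋ = 4 poor people.
So at least 5 − 4 = 1 must be lifted.

1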